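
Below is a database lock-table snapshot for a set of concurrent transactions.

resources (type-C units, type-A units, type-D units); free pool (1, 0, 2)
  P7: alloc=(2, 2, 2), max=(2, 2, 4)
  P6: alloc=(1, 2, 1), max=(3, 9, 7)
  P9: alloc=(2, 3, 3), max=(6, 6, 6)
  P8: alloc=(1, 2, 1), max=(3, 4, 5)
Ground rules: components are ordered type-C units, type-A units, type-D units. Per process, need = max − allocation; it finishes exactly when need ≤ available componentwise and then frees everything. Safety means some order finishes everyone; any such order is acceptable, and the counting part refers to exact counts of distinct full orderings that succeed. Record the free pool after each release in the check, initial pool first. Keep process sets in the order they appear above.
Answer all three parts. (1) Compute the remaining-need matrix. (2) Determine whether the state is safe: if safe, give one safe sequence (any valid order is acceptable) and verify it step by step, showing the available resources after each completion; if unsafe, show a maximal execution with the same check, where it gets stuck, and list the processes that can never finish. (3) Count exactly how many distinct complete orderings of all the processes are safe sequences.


(1) Remaining need (order type-C units, type-A units, type-D units):
  P7: (0, 0, 2)
  P6: (2, 7, 6)
  P9: (4, 3, 3)
  P8: (2, 2, 4)
(2) SAFE, for example via the order P7, P8, P9, P6.
Key observation: the order's first zero-slack moment is P7 ((0, 0, 2) needed, (1, 0, 2) free — a requested resource with nothing to spare).
Check, step by step:
  pool = (1, 0, 2)
  P7 needs (0, 0, 2) <= (1, 0, 2) -> finishes; pool += (2, 2, 2) = (3, 2, 4)
  P8 needs (2, 2, 4) <= (3, 2, 4) -> finishes; pool += (1, 2, 1) = (4, 4, 5)
  P9 needs (4, 3, 3) <= (4, 4, 5) -> finishes; pool += (2, 3, 3) = (6, 7, 8)
  P6 needs (2, 7, 6) <= (6, 7, 8) -> finishes; pool += (1, 2, 1) = (7, 9, 9)
(3) Exactly 1 of the possible complete orderings is a safe sequence.


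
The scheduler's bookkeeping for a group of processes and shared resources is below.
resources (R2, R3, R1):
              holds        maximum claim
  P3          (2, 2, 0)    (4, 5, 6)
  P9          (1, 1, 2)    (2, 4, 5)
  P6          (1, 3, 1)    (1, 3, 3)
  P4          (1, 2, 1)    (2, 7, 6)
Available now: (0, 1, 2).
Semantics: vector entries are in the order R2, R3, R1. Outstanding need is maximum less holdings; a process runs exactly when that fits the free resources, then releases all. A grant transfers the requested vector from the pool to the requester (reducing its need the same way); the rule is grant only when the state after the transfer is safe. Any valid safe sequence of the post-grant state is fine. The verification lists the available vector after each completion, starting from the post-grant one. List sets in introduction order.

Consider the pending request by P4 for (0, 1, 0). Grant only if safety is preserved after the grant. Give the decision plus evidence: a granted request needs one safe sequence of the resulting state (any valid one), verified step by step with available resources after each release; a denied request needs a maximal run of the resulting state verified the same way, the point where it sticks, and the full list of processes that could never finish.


GRANT. The post-grant state is safe; one safe sequence: P6, P9, P4, P3.
Key observation: the grant leaves (0, 0, 2) free — enough for P6, whose release restarts the cascade.
Check on the post-grant state, step by step:
  pool = (0, 0, 2)
  run P6 (needs (0, 0, 2), free (0, 0, 2)); after release of (1, 3, 1) the pool is (1, 3, 3)
  run P9 (needs (1, 3, 3), free (1, 3, 3)); after release of (1, 1, 2) the pool is (2, 4, 5)
  run P4 (needs (1, 4, 5), free (2, 4, 5)); after release of (1, 3, 1) the pool is (3, 7, 6)
  run P3 (needs (2, 3, 6), free (3, 7, 6)); after release of (2, 2, 0) the pool is (5, 9, 6)


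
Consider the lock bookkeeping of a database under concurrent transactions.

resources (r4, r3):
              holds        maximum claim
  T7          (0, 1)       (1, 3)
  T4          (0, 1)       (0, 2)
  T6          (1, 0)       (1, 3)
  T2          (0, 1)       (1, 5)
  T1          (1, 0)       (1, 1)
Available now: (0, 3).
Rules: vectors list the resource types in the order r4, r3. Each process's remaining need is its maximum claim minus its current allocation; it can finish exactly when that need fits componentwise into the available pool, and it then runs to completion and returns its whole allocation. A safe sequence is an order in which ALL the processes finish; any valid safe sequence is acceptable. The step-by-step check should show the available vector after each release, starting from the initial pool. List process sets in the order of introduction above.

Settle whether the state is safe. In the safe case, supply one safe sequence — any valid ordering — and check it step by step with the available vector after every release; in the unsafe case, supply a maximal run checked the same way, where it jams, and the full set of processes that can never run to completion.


SAFE — a valid safe sequence is T6, T1, T4, T2, T7.
Key observation: T6 marks the first exact bind of the order: its need (0, 3) fits the free (0, 3) with zero slack on a requested resource.
Check, step by step:
  pool = (0, 3)
  T6: need (0, 3) fits (0, 3); releases (1, 0), pool now (1, 3)
  T1: need (0, 1) fits (1, 3); releases (1, 0), pool now (2, 3)
  T4: need (0, 1) fits (2, 3); releases (0, 1), pool now (2, 4)
  T2: need (1, 4) fits (2, 4); releases (0, 1), pool now (2, 5)
  T7: need (1, 2) fits (2, 5); releases (0, 1), pool now (2, 6)


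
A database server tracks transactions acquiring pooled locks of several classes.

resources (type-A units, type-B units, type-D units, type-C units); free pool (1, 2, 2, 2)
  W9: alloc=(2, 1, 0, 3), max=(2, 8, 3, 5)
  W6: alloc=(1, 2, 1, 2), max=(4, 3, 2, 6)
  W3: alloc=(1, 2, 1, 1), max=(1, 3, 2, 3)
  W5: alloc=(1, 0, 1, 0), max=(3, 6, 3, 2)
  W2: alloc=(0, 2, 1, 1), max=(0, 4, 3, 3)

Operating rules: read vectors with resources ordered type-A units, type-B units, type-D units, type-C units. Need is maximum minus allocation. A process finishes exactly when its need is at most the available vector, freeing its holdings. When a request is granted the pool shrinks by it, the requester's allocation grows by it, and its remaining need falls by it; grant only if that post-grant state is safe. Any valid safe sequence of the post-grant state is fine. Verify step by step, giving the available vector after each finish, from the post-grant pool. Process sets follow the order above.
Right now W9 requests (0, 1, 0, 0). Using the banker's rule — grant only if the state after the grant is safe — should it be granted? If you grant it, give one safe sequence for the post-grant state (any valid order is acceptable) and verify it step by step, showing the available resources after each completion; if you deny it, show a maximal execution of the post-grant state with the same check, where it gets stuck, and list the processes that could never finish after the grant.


DENY — the pretend-granted state is unsafe.
Key observation: after W3, W2 the pool peaks at (2, 5, 4, 4), and each blocked process is short somewhere: W9 on type-B units; W6 on type-A units; W5 on type-B units.
After a pretend grant, a maximal execution: W3, W2 — then nothing else fits. Verifying each step:
  pool = (1, 1, 2, 2)
  run W3 (needs (0, 1, 1, 2), free (1, 1, 2, 2)); after release of (1, 2, 1, 1) the pool is (2, 3, 3, 3)
  run W2 (needs (0, 2, 2, 2), free (2, 3, 3, 3)); after release of (0, 2, 1, 1) the pool is (2, 5, 4, 4)
  W9 cannot run: need (0, 6, 3, 2) vs free (2, 5, 4, 4) (insufficient type-B units)
  W6 cannot run: need (3, 1, 1, 4) vs free (2, 5, 4, 4) (insufficient type-A units)
  W5 cannot run: need (2, 6, 2, 2) vs free (2, 5, 4, 4) (insufficient type-B units)
Processes that could never finish after the grant: W9, W6 and W5.


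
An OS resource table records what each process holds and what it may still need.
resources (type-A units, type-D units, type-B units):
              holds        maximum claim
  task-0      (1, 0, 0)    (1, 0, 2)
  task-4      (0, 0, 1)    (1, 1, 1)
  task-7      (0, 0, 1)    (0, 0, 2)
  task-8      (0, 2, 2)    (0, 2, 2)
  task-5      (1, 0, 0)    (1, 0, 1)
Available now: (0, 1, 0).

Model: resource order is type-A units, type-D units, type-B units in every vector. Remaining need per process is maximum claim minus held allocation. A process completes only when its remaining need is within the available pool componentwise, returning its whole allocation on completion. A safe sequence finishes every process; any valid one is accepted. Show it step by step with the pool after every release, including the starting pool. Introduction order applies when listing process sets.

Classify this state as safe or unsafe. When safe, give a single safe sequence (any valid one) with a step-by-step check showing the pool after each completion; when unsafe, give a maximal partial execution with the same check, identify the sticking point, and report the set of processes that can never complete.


SAFE, for example via the order task-8, task-5, task-7, task-0, task-4.
Key observation: no step in this order meets a requested resource exactly; the smallest headroom is 1, first reached at task-5 (need (0, 0, 1), pool (0, 3, 2)).
Walking it through:
  pool = (0, 1, 0)
  task-8: need (0, 0, 0) fits (0, 1, 0); releases (0, 2, 2), pool now (0, 3, 2)
  task-5: need (0, 0, 1) fits (0, 3, 2); releases (1, 0, 0), pool now (1, 3, 2)
  task-7: need (0, 0, 1) fits (1, 3, 2); releases (0, 0, 1), pool now (1, 3, 3)
  task-0: need (0, 0, 2) fits (1, 3, 3); releases (1, 0, 0), pool now (2, 3, 3)
  task-4: need (1, 1, 0) fits (2, 3, 3); releases (0, 0, 1), pool now (2, 3, 4)


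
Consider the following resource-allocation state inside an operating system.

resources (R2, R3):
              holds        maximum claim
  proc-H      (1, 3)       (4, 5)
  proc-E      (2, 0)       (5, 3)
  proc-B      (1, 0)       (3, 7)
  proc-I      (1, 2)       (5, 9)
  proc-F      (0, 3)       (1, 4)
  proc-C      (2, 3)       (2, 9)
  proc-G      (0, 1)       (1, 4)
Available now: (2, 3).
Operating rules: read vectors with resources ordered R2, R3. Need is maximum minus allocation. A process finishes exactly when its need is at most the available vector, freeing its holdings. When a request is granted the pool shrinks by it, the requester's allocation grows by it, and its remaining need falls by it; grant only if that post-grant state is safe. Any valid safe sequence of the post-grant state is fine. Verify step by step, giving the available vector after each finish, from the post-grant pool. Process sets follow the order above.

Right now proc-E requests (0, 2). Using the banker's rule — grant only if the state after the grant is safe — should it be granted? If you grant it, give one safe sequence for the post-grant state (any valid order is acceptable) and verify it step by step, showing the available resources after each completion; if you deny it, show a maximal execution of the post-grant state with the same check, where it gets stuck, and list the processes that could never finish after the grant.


DENY — the pretend-granted state is unsafe.
Key observation: after proc-F, proc-G the pool peaks at (2, 5), and each blocked process is short somewhere: proc-H on R2; proc-E on R2; proc-B on R3; proc-I on R2, R3; proc-C on R3.
After a pretend grant, a maximal execution: proc-F, proc-G — then nothing else fits. Walking it through:
  pool = (2, 1)
  run proc-F (needs (1, 1), free (2, 1)); after release of (0, 3) the pool is (2, 4)
  run proc-G (needs (1, 3), free (2, 4)); after release of (0, 1) the pool is (2, 5)
  proc-H cannot run: need (3, 2) vs free (2, 5) (insufficient R2)
  proc-E cannot run: need (3, 1) vs free (2, 5) (insufficient R2)
  proc-B cannot run: need (2, 7) vs free (2, 5) (insufficient R3)
  proc-I cannot run: need (4, 7) vs free (2, 5) (insufficient R2 and R3)
  proc-C cannot run: need (0, 6) vs free (2, 5) (insufficient R3)
Post-grant, the permanently blocked set is proc-H, proc-E, proc-B, proc-I and proc-C.


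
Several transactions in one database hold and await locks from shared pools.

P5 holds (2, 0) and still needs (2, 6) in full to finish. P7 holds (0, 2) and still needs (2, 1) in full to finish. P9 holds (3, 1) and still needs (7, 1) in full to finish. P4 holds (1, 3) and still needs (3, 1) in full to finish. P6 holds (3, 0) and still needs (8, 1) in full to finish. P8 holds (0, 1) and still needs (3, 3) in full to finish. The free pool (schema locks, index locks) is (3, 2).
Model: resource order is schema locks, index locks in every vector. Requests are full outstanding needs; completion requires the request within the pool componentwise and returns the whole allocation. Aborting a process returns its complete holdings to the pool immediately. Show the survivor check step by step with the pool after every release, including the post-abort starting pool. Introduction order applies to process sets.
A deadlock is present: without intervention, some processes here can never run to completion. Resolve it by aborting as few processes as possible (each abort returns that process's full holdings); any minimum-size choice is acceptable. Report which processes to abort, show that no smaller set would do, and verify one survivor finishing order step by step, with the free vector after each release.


The answer: abort P9.
Key observation: P6 had no path to completion before; after the abort of P9 ((3, 1) returned), step 5 is where it fits.
Minimality: the empty abort set fails — the state is deadlocked as it stands.
The survivors complete as P8, P7, P4, P5, P6. Verifying each step (starting from the post-abort pool):
  pool = (6, 3)
  P8 needs (3, 3) <= (6, 3) -> finishes; pool += (0, 1) = (6, 4)
  P7 needs (2, 1) <= (6, 4) -> finishes; pool += (0, 2) = (6, 6)
  P4 needs (3, 1) <= (6, 6) -> finishes; pool += (1, 3) = (7, 9)
  P5 needs (2, 6) <= (7, 9) -> finishes; pool += (2, 0) = (9, 9)
  P6 needs (8, 1) <= (9, 9) -> finishes; pool += (3, 0) = (12, 9)


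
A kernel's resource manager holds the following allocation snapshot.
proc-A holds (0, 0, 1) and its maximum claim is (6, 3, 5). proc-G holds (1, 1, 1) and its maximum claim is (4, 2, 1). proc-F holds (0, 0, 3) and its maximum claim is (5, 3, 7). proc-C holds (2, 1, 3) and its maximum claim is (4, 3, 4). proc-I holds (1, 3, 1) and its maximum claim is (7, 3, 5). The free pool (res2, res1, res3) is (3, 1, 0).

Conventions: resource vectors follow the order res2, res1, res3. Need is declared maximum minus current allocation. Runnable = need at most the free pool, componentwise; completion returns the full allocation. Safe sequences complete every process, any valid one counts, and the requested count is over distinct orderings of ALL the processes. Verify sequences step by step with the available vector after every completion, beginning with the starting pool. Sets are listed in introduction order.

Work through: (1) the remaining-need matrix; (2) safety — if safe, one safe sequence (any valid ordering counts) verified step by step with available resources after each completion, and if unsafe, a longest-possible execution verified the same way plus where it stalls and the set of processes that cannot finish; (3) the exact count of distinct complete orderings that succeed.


(1) Need matrix, components ordered res2, res1, res3:
  proc-A: (6, 3, 4)
  proc-G: (3, 1, 0)
  proc-F: (5, 3, 4)
  proc-C: (2, 2, 1)
  proc-I: (6, 0, 4)
(2) SAFE — a valid safe sequence is proc-G, proc-C, proc-A, proc-F, proc-I.
Key observation: proc-G marks the first exact bind of the order: its need (3, 1, 0) fits the free (3, 1, 0) with zero slack on a requested resource.
Check, step by step:
  pool = (3, 1, 0)
  run proc-G (needs (3, 1, 0), free (3, 1, 0)); after release of (1, 1, 1) the pool is (4, 2, 1)
  run proc-C (needs (2, 2, 1), free (4, 2, 1)); after release of (2, 1, 3) the pool is (6, 3, 4)
  run proc-A (needs (6, 3, 4), free (6, 3, 4)); after release of (0, 0, 1) the pool is (6, 3, 5)
  run proc-F (needs (5, 3, 4), free (6, 3, 5)); after release of (0, 0, 3) the pool is (6, 3, 8)
  run proc-I (needs (6, 0, 4), free (6, 3, 8)); after release of (1, 3, 1) the pool is (7, 6, 9)
(3) The exact count: 6 of the possible complete orderings are safe sequences.


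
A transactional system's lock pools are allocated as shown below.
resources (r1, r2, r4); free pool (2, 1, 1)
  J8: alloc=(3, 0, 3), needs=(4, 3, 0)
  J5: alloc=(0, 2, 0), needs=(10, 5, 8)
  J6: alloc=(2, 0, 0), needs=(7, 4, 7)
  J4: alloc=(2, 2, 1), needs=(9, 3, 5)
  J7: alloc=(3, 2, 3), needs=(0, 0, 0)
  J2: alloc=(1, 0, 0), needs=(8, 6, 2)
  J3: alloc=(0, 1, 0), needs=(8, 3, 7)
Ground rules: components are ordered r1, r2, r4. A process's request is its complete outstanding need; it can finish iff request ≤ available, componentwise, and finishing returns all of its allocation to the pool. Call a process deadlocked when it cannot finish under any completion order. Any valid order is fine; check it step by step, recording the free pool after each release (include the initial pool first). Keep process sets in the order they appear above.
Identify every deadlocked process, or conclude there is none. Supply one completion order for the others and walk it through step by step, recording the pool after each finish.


The deadlocked set is empty.
Key observation: J7 can run right away; the returned allocation unlocks the remaining processes in turn.
One completion order for the rest: J7, J8, J3, J6, J4, J5, J2. Verifying each step:
  pool = (2, 1, 1)
  J7: need (0, 0, 0) fits (2, 1, 1); releases (3, 2, 3), pool now (5, 3, 4)
  J8: need (4, 3, 0) fits (5, 3, 4); releases (3, 0, 3), pool now (8, 3, 7)
  J3: need (8, 3, 7) fits (8, 3, 7); releases (0, 1, 0), pool now (8, 4, 7)
  J6: need (7, 4, 7) fits (8, 4, 7); releases (2, 0, 0), pool now (10, 4, 7)
  J4: need (9, 3, 5) fits (10, 4, 7); releases (2, 2, 1), pool now (12, 6, 8)
  J5: need (10, 5, 8) fits (12, 6, 8); releases (0, 2, 0), pool now (12, 8, 8)
  J2: need (8, 6, 2) fits (12, 8, 8); releases (1, 0, 0), pool now (13, 8, 8)


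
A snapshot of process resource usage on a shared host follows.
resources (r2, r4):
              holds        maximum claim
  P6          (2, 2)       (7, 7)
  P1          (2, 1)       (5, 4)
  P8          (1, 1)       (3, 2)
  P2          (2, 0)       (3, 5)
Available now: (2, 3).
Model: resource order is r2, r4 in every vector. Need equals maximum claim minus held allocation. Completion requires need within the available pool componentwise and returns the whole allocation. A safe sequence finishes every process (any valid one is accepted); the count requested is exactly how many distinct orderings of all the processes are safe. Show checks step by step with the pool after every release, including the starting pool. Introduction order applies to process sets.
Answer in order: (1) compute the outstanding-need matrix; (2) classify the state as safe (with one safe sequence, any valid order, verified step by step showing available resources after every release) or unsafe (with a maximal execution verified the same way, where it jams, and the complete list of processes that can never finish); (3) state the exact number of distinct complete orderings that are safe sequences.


(1) Remaining need (order r2, r4):
  P6: (5, 5)
  P1: (3, 3)
  P8: (2, 1)
  P2: (1, 5)
(2) SAFE, for example via the order P8, P1, P6, P2.
Key observation: reading the order forward, P8 is the first process whose need (2, 1) meets the free pool (2, 3) exactly on a resource it requests.
Verifying each step:
  pool = (2, 3)
  P8 needs (2, 1) <= (2, 3) -> finishes; pool += (1, 1) = (3, 4)
  P1 needs (3, 3) <= (3, 4) -> finishes; pool += (2, 1) = (5, 5)
  P6 needs (5, 5) <= (5, 5) -> finishes; pool += (2, 2) = (7, 7)
  P2 needs (1, 5) <= (7, 7) -> finishes; pool += (2, 0) = (9, 7)
(3) Precisely 2 of the possible complete orderings are safe sequences.


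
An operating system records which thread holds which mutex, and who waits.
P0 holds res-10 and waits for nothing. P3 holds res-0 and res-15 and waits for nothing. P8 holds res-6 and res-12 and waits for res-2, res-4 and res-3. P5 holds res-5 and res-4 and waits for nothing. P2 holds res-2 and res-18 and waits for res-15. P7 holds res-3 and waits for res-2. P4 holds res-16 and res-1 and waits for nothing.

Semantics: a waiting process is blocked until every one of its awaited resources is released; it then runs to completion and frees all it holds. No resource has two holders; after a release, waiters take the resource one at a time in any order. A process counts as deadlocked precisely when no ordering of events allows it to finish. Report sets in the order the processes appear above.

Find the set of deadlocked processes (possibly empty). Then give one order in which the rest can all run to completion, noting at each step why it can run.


The deadlocked set is empty.
Key observation: all waits point, directly or indirectly, at processes that can finish, so nothing is permanently blocked.
A valid finishing order for the others: P3, P0, P2, P7, P4, P5, P8.
Walking it through:
  P3 waits on nothing -> runs at once and releases res-0 and res-15
  P0 waits on nothing -> runs at once and releases res-10
  P2 waits on res-15 — all released -> runs and releases res-2 and res-18
  P7 waits on res-2 — all released -> runs and releases res-3
  P4 waits on nothing -> runs at once and releases res-16 and res-1
  P5 waits on nothing -> runs at once and releases res-5 and res-4
  P8 waits on res-2, res-4 and res-3 — all released -> runs and releases res-6 and res-12


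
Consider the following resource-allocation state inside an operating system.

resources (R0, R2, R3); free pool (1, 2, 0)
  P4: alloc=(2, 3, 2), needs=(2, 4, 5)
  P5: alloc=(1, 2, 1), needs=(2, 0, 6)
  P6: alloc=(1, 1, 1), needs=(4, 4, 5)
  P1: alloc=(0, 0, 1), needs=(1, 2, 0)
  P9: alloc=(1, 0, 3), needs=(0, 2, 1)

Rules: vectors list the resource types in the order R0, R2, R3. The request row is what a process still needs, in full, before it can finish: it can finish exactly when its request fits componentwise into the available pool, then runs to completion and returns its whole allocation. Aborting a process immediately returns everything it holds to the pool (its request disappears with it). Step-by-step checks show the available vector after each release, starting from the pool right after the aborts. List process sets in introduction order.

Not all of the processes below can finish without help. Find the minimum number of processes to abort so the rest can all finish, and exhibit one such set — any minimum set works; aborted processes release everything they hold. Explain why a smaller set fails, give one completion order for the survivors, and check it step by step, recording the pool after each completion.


Abort P5.
Key observation: P4 had no path to completion before; after the abort of P5 ((1, 2, 1) returned), step 3 is where it fits.
Why nothing smaller works: aborting no one leaves the state deadlocked as given.
Survivors finish in the order: P1, P9, P4, P6. Walking it through (pool after the aborts first):
  pool = (2, 4, 1)
  run P1 (needs (1, 2, 0), free (2, 4, 1)); after release of (0, 0, 1) the pool is (2, 4, 2)
  run P9 (needs (0, 2, 1), free (2, 4, 2)); after release of (1, 0, 3) the pool is (3, 4, 5)
  run P4 (needs (2, 4, 5), free (3, 4, 5)); after release of (2, 3, 2) the pool is (5, 7, 7)
  run P6 (needs (4, 4, 5), free (5, 7, 7)); after release of (1, 1, 1) the pool is (6, 8, 8)


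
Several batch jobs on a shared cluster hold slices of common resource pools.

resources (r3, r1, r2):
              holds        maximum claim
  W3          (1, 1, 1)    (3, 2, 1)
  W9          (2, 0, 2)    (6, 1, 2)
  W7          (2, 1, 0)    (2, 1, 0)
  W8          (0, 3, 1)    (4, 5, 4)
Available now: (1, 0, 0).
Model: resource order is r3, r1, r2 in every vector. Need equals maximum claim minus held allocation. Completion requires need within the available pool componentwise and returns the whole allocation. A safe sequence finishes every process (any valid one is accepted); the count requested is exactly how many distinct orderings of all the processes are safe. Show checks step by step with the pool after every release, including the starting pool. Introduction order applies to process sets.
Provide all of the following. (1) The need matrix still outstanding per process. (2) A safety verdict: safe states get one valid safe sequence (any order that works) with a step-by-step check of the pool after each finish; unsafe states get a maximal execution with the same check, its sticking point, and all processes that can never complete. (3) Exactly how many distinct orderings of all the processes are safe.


(1) Outstanding need per process (order r3, r1, r2):
  W3: (2, 1, 0)
  W9: (4, 1, 0)
  W7: (0, 0, 0)
  W8: (4, 2, 3)
(2) The state is SAFE; one workable sequence: W7, W3, W9, W8.
Key observation: the first exact fit in this order is W3 — it needs (2, 1, 0) with (3, 1, 0) free, meeting a requested resource to the last unit.
Verifying each step:
  pool = (1, 0, 0)
  W7 needs (0, 0, 0) <= (1, 0, 0) -> finishes; pool += (2, 1, 0) = (3, 1, 0)
  W3 needs (2, 1, 0) <= (3, 1, 0) -> finishes; pool += (1, 1, 1) = (4, 2, 1)
  W9 needs (4, 1, 0) <= (4, 2, 1) -> finishes; pool += (2, 0, 2) = (6, 2, 3)
  W8 needs (4, 2, 3) <= (6, 2, 3) -> finishes; pool += (0, 3, 1) = (6, 5, 4)
(3) The exact count: 1 of the possible complete orderings is a safe sequence.


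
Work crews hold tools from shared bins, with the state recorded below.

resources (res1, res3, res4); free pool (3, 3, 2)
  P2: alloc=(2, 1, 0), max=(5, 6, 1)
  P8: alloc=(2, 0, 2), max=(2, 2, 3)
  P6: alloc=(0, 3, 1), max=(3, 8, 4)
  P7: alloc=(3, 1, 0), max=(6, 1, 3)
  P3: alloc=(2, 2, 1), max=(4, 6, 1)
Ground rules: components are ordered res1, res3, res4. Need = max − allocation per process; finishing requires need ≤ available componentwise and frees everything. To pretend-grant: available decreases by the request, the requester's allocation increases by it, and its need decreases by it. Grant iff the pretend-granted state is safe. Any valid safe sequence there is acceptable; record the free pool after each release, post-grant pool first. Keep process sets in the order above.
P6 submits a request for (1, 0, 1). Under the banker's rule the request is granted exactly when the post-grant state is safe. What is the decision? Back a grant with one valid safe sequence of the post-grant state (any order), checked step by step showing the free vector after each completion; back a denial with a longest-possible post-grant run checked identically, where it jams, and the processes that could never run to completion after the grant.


GRANT — the state after the grant stays safe, e.g. via P8, P7, P3, P6, P2.
Key observation: the transfer keeps a workable pool ((2, 3, 1)); P8 starts the safe sequence.
Verifying the post-grant state step by step:
  pool = (2, 3, 1)
  P8 needs (0, 2, 1) <= (2, 3, 1) -> finishes; pool += (2, 0, 2) = (4, 3, 3)
  P7 needs (3, 0, 3) <= (4, 3, 3) -> finishes; pool += (3, 1, 0) = (7, 4, 3)
  P3 needs (2, 4, 0) <= (7, 4, 3) -> finishes; pool += (2, 2, 1) = (9, 6, 4)
  P6 needs (2, 5, 2) <= (9, 6, 4) -> finishes; pool += (1, 3, 2) = (10, 9, 6)
  P2 needs (3, 5, 1) <= (10, 9, 6) -> finishes; pool += (2, 1, 0) = (12, 10, 6)


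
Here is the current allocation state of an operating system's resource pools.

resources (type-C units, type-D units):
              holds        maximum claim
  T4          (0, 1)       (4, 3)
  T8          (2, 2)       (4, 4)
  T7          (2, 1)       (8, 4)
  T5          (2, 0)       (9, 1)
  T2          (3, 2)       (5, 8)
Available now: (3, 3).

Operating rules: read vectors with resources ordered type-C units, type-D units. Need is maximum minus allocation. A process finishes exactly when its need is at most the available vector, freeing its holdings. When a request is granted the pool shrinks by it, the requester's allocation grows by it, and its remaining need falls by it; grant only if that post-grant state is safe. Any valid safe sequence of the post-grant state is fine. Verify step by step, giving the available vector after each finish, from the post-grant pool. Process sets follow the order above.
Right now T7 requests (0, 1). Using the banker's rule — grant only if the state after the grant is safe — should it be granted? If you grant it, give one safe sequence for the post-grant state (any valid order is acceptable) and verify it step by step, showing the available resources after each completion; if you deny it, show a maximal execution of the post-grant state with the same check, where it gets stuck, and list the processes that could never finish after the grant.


DENY — the pretend-granted state is unsafe.
Key observation: after T8, T4 the pool peaks at (5, 5), and each blocked process is short somewhere: T7 on type-C units; T5 on type-C units; T2 on type-D units.
After a pretend grant, a maximal execution: T8, T4 — then nothing else fits. Verifying each step:
  pool = (3, 2)
  T8: need (2, 2) fits (3, 2); releases (2, 2), pool now (5, 4)
  T4: need (4, 2) fits (5, 4); releases (0, 1), pool now (5, 5)
  T7 cannot run: need (6, 2) vs free (5, 5) (insufficient type-C units)
  T5 cannot run: need (7, 1) vs free (5, 5) (insufficient type-C units)
  T2 cannot run: need (2, 6) vs free (5, 5) (insufficient type-D units)
Processes that could never finish after the grant: T7, T5 and T2.


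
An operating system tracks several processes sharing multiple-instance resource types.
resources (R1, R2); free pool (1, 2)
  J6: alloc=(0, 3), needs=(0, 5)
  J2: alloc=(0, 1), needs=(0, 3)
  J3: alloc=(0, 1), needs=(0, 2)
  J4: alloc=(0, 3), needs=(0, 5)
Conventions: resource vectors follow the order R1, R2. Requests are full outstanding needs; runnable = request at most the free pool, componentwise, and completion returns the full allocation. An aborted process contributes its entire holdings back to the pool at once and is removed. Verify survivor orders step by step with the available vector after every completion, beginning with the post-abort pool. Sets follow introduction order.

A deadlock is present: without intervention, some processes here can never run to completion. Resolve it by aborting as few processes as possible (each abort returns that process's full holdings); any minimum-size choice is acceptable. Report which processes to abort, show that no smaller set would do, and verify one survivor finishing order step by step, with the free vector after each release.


The answer: abort J6.
Key observation: J4 had no path to completion before; after the abort of J6 ((0, 3) returned), step 2 is where it fits.
Minimality: the empty abort set fails — the state is deadlocked as it stands.
One survivor order: J2, J4, J3. Check, step by step (post-abort pool first):
  pool = (1, 5)
  J2: need (0, 3) fits (1, 5); releases (0, 1), pool now (1, 6)
  J4: need (0, 5) fits (1, 6); releases (0, 3), pool now (1, 9)
  J3: need (0, 2) fits (1, 9); releases (0, 1), pool now (1, 10)


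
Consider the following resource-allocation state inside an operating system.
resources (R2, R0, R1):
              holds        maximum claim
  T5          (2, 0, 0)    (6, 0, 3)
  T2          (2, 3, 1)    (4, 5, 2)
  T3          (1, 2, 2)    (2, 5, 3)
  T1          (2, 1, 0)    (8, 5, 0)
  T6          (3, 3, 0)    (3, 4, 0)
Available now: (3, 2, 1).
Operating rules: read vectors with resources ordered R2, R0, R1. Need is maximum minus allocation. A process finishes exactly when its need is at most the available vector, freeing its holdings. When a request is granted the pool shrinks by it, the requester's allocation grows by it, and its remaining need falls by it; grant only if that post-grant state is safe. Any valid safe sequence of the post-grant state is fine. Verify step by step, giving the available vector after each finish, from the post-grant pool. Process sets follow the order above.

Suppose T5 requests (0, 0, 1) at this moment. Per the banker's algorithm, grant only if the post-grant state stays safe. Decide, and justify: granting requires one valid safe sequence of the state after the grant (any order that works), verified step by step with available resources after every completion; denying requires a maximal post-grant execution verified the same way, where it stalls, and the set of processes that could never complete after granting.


DENY — the pretend-granted state is unsafe.
Key observation: R1 is the bottleneck — with T6, T1 done the pool holds (8, 6, 0), short of every remaining need.
After a pretend grant, a maximal execution: T6, T1 — then nothing else fits. Step-by-step check:
  pool = (3, 2, 0)
  T6 needs (0, 1, 0) <= (3, 2, 0) -> finishes; pool += (3, 3, 0) = (6, 5, 0)
  T1 needs (6, 4, 0) <= (6, 5, 0) -> finishes; pool += (2, 1, 0) = (8, 6, 0)
  T5 cannot run: need (4, 0, 2) vs free (8, 6, 0) (insufficient R1)
  T2 cannot run: need (2, 2, 1) vs free (8, 6, 0) (insufficient R1)
  T3 cannot run: need (1, 3, 1) vs free (8, 6, 0) (insufficient R1)
Had the request been granted, T5, T2 and T3 could never finish.


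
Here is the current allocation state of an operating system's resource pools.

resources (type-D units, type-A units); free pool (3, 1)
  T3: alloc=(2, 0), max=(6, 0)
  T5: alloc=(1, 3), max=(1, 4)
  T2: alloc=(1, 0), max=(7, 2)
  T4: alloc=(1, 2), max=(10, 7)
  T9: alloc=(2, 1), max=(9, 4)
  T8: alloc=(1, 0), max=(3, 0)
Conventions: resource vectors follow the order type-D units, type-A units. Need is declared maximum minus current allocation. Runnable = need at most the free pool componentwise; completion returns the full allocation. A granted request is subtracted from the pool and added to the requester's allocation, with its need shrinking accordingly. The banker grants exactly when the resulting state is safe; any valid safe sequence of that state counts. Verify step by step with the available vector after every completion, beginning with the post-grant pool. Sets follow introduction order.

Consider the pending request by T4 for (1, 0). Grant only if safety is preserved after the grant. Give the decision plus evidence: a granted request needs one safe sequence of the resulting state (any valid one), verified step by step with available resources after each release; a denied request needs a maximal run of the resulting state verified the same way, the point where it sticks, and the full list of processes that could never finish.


GRANT. The post-grant state is safe; one safe sequence: T5, T8, T3, T2, T9, T4.
Key observation: the grant leaves (2, 1) free — enough for T5, whose release restarts the cascade.
Step-by-step check of the post-grant state:
  pool = (2, 1)
  T5 needs (0, 1) <= (2, 1) -> finishes; pool += (1, 3) = (3, 4)
  T8 needs (2, 0) <= (3, 4) -> finishes; pool += (1, 0) = (4, 4)
  T3 needs (4, 0) <= (4, 4) -> finishes; pool += (2, 0) = (6, 4)
  T2 needs (6, 2) <= (6, 4) -> finishes; pool += (1, 0) = (7, 4)
  T9 needs (7, 3) <= (7, 4) -> finishes; pool += (2, 1) = (9, 5)
  T4 needs (8, 5) <= (9, 5) -> finishes; pool += (2, 2) = (11, 7)


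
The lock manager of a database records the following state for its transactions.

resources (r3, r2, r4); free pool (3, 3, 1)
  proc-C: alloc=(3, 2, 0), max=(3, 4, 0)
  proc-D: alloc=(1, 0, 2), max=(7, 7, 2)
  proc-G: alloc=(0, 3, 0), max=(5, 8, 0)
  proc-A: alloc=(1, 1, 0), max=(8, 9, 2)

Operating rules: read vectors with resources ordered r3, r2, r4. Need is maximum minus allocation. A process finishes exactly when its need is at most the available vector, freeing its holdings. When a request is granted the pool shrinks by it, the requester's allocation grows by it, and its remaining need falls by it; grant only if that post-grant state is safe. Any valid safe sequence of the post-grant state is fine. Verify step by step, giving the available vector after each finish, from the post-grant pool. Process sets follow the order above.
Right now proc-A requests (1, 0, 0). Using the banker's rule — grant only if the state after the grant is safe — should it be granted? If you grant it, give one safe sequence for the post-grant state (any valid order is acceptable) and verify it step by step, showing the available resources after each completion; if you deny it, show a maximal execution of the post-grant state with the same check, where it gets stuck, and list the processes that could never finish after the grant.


DENY — the pretend-granted state is unsafe.
Key observation: r3 is the bottleneck — with proc-C, proc-G done the pool holds (5, 8, 1), short of every remaining need.
On the post-grant state, proc-C, proc-G is a maximal run — nothing extends it. Check, step by step:
  pool = (2, 3, 1)
  proc-C needs (0, 2, 0) <= (2, 3, 1) -> finishes; pool += (3, 2, 0) = (5, 5, 1)
  proc-G needs (5, 5, 0) <= (5, 5, 1) -> finishes; pool += (0, 3, 0) = (5, 8, 1)
  proc-D still needs (6, 7, 0) but only (5, 8, 1) is free — short on r3
  proc-A still needs (6, 8, 2) but only (5, 8, 1) is free — short on r3 and r4
Processes that could never finish after the grant: proc-D and proc-A.


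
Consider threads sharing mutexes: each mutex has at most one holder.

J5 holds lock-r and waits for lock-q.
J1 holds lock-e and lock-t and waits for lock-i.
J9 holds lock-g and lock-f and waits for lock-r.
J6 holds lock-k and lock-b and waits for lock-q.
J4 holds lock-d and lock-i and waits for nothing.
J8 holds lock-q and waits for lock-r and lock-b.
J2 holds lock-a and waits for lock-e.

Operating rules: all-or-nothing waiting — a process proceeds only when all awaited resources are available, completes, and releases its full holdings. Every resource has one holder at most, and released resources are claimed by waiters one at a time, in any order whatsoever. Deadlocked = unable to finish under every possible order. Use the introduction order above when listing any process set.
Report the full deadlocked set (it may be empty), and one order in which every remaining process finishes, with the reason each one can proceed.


Deadlocked set: J5, J9, J6 and J8.
Key observation: the wait chain closes on itself along J5 -> J8 -> J5; J6 is caught in further circular waits and J9 waits into the deadlock from upstream.
The rest can finish in the order J4, J1, J2.
Check, step by step:
  J4: no waits; runs immediately, freeing lock-d and lock-i
  run J1 (all its waits — lock-i — are resolved); releases lock-e and lock-t
  run J2 (all its waits — lock-e — are resolved); releases lock-a


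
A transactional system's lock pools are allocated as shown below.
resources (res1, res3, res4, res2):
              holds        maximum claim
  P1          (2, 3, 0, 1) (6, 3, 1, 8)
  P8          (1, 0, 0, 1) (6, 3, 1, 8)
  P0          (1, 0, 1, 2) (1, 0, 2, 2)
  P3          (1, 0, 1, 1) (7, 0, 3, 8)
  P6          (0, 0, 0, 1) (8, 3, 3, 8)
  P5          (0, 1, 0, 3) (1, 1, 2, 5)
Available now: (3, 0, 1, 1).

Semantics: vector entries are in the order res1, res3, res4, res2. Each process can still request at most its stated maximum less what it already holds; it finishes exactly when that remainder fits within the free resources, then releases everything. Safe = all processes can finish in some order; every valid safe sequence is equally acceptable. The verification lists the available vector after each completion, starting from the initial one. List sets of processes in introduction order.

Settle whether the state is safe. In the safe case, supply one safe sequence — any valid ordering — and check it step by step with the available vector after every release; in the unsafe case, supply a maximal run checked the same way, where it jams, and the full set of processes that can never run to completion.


The state is UNSAFE.
Key observation: the wall is res2: completing P0, P5 brings the pool only to (4, 1, 2, 6), and all the rest need more.
The run P0, P5 cannot be extended any further. Step-by-step check:
  pool = (3, 0, 1, 1)
  run P0 (needs (0, 0, 1, 0), free (3, 0, 1, 1)); after release of (1, 0, 1, 2) the pool is (4, 0, 2, 3)
  run P5 (needs (1, 0, 2, 2), free (4, 0, 2, 3)); after release of (0, 1, 0, 3) the pool is (4, 1, 2, 6)
  P1 still needs (4, 0, 1, 7) but only (4, 1, 2, 6) is free — short on res2
  P8 still needs (5, 3, 1, 7) but only (4, 1, 2, 6) is free — short on res1, res3 and res2
  P3 still needs (6, 0, 2, 7) but only (4, 1, 2, 6) is free — short on res1 and res2
  P6 still needs (8, 3, 3, 7) but only (4, 1, 2, 6) is free — short on res1, res3, res4 and res2
Permanently blocked: P1, P8, P3 and P6.
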